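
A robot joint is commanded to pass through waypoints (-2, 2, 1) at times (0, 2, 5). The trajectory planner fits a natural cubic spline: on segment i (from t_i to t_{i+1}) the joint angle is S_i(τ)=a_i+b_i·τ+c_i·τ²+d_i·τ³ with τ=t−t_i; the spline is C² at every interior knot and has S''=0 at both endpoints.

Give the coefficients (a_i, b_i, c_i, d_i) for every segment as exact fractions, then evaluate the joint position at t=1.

Δ: Δ0=2, Δ1=-1/3
row 1: diag=10, rhs=-14; c'=3/10, d'=-7/5
back: M1=-7/5
M: M0=0, M1=-7/5, M2=0
seg 0: a=-2, c=M0/2=0, d=(M1−M0)/(6·2)=-7/60, b=Δ0−h0·(2M0+M1)/6=37/15
seg 1: a=2, c=M1/2=-7/10, d=(M2−M1)/(6·3)=7/90, b=Δ1−h1·(2M1+M2)/6=16/15
t_q=1 → seg 0, τ=1; S=-2+37/15·τ+0·τ²+-7/60·τ³=7/20

  seg 0: a=-2 b=37/15 c=0 d=-7/60
  seg 1: a=2 b=16/15 c=-7/10 d=7/90
S(1) = 7/20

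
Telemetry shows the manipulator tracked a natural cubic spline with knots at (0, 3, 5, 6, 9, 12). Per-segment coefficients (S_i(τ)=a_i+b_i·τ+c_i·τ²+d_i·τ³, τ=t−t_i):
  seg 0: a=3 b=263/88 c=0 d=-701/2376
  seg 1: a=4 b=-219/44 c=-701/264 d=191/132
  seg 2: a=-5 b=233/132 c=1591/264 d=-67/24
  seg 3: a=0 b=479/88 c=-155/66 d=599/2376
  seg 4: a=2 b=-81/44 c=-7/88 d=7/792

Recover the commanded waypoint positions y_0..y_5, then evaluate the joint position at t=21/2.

y_0=3 y_1=4 y_2=-5 y_3=0 y_4=2 y_5=-4
S(21/2) = -641/704

y_0 = S_0(0) = a_0 = 3
y_1 = S_1(0) = a_1 = 4
y_2 = S_2(0) = a_2 = -5
y_3 = S_3(0) = a_3 = 0
y_4 = S_4(0) = a_4 = 2
y_5 = S_4(3) = -4
t_q=21/2 is in segment 4 (τ=3/2); S_4(τ)=-641/704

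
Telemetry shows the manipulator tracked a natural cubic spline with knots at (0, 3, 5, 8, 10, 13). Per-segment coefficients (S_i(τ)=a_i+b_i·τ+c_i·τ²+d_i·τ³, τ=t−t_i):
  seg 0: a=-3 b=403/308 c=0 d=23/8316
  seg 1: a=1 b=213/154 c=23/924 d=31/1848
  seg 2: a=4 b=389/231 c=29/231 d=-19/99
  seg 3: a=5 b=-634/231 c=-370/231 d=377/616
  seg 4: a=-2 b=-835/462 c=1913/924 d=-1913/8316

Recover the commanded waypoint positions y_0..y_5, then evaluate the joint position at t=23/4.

y_0=-3 y_1=1 y_2=4 y_3=5 y_4=-2 y_5=5
S(23/4) = 25885/4928

y_0 = S_0(0) = a_0 = -3
y_1 = S_1(0) = a_1 = 1
y_2 = S_2(0) = a_2 = 4
y_3 = S_3(0) = a_3 = 5
y_4 = S_4(0) = a_4 = -2
y_5 = S_4(3) = 5
t_q=23/4 is in segment 2 (τ=3/4); S_2(τ)=25885/4928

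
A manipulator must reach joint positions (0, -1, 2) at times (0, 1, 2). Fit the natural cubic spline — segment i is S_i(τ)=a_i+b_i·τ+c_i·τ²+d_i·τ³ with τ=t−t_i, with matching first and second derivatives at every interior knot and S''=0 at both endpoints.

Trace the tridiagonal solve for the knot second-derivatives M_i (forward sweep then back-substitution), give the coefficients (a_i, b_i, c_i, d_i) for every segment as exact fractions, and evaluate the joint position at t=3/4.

Δ: Δ0=-1, Δ1=3
row 1: diag=4, rhs=24; c'=1/4, d'=6
back: M1=6
M: M0=0, M1=6, M2=0
seg 0: a=0, c=M0/2=0, d=(M1−M0)/(6·1)=1, b=Δ0−h0·(2M0+M1)/6=-2
seg 1: a=-1, c=M1/2=3, d=(M2−M1)/(6·1)=-1, b=Δ1−h1·(2M1+M2)/6=1
t_q=3/4 → seg 0, τ=3/4; S=0+-2·τ+0·τ²+1·τ³=-69/64

  seg 0: a=0 b=-2 c=0 d=1
  seg 1: a=-1 b=1 c=3 d=-1
S(3/4) = -69/64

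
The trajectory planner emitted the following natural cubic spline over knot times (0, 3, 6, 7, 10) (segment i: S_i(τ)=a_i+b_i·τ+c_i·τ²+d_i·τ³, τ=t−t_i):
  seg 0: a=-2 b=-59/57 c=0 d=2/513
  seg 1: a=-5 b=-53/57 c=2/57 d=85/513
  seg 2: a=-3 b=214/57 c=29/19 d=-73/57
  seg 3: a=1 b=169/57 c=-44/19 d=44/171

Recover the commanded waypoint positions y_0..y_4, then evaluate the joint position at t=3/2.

y_0=-2 y_1=-5 y_2=-3 y_3=1 y_4=-4
S(3/2) = -269/76

y_0 = S_0(0) = a_0 = -2
y_1 = S_1(0) = a_1 = -5
y_2 = S_2(0) = a_2 = -3
y_3 = S_3(0) = a_3 = 1
y_4 = S_3(3) = -4
t_q=3/2 is in segment 0 (τ=3/2); S_0(τ)=-269/76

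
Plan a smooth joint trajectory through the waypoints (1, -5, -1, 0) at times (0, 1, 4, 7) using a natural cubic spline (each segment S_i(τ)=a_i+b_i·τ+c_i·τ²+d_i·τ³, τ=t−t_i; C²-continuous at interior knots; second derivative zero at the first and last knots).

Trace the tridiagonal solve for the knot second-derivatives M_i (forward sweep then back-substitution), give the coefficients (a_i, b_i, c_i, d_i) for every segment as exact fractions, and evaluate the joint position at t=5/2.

Δ: Δ0=-6, Δ1=4/3, Δ2=1/3
row 1: diag=8, rhs=44; c'=3/8, d'=11/2
row 2: denom=12−3·3/8=87/8; d'=(-6−3·11/2)/(87/8)=-60/29
back: M2=-60/29
back: M1=11/2−3/8·-60/29=182/29
M: M0=0, M1=182/29, M2=-60/29, M3=0
seg 0: a=1, c=M0/2=0, d=(M1−M0)/(6·1)=91/87, b=Δ0−h0·(2M0+M1)/6=-613/87
seg 1: a=-5, c=M1/2=91/29, d=(M2−M1)/(6·3)=-121/261, b=Δ1−h1·(2M1+M2)/6=-340/87
seg 2: a=-1, c=M2/2=-30/29, d=(M3−M2)/(6·3)=10/87, b=Δ2−h2·(2M2+M3)/6=209/87
t_q=5/2 → seg 1, τ=3/2; S=-5+-340/87·τ+91/29·τ²+-121/261·τ³=-1245/232

  seg 0: a=1 b=-613/87 c=0 d=91/87
  seg 1: a=-5 b=-340/87 c=91/29 d=-121/261
  seg 2: a=-1 b=209/87 c=-30/29 d=10/87
S(5/2) = -1245/232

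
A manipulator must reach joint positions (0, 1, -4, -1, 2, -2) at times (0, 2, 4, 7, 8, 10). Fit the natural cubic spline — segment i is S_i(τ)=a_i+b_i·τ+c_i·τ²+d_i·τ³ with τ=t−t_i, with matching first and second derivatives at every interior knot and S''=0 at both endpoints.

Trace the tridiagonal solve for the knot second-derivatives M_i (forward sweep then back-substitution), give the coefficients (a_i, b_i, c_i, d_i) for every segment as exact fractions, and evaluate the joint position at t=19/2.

Δ: Δ0=1/2, Δ1=-5/2, Δ2=1, Δ3=3, Δ4=-2
row 1: diag=8, rhs=-18; c'=1/4, d'=-9/4
row 2: denom=10−2·1/4=19/2; d'=(21−2·-9/4)/(19/2)=51/19
row 3: denom=8−3·6/19=134/19; d'=(12−3·51/19)/(134/19)=75/134
row 4: denom=6−1·19/134=785/134; d'=(-30−1·75/134)/(785/134)=-819/157
back: M4=-819/157
back: M3=75/134−19/134·-819/157=204/157
back: M2=51/19−6/19·204/157=357/157
back: M1=-9/4−1/4·357/157=-885/314
M: M0=0, M1=-885/314, M2=357/157, M3=204/157, M4=-819/157, M5=0
seg 0: a=0, c=M0/2=0, d=(M1−M0)/(6·2)=-295/1256, b=Δ0−h0·(2M0+M1)/6=226/157
seg 1: a=1, c=M1/2=-885/628, d=(M2−M1)/(6·2)=533/1256, b=Δ1−h1·(2M1+M2)/6=-433/314
seg 2: a=-4, c=M2/2=357/314, d=(M3−M2)/(6·3)=-17/314, b=Δ2−h2·(2M2+M3)/6=-302/157
seg 3: a=-1, c=M3/2=102/157, d=(M4−M3)/(6·1)=-341/314, b=Δ3−h3·(2M3+M4)/6=1079/314
seg 4: a=2, c=M4/2=-819/314, d=(M5−M4)/(6·2)=273/628, b=Δ4−h4·(2M4+M5)/6=232/157
t_q=19/2 → seg 4, τ=3/2; S=2+232/157·τ+-819/314·τ²+273/628·τ³=-929/5024

  seg 0: a=0 b=226/157 c=0 d=-295/1256
  seg 1: a=1 b=-433/314 c=-885/628 d=533/1256
  seg 2: a=-4 b=-302/157 c=357/314 d=-17/314
  seg 3: a=-1 b=1079/314 c=102/157 d=-341/314
  seg 4: a=2 b=232/157 c=-819/314 d=273/628
S(19/2) = -929/5024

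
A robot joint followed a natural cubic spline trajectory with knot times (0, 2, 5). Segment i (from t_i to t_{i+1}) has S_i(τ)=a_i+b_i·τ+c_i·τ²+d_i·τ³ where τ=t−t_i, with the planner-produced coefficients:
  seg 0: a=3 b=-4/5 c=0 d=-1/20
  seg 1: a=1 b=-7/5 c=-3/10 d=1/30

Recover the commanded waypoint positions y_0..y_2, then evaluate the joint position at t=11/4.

y_0 = S_0(0) = a_0 = 3
y_1 = S_1(0) = a_1 = 1
y_2 = S_1(3) = -5
t_q=11/4 is in segment 1 (τ=3/4); S_1(τ)=-131/640

y_0=3 y_1=1 y_2=-5
S(11/4) = -131/640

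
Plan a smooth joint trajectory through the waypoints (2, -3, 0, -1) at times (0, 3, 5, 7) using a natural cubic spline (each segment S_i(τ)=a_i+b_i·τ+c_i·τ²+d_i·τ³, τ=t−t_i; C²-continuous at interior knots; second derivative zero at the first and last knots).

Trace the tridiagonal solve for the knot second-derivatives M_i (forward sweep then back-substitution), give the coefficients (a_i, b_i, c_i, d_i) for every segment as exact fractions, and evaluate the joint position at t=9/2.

  seg 0: a=2 b=-161/57 c=0 d=22/171
  seg 1: a=-3 b=37/57 c=22/19 d=-167/456
  seg 2: a=0 b=101/114 c=-79/76 d=79/456
S(9/2) = -799/1216

Δ: Δ0=-5/3, Δ1=3/2, Δ2=-1/2
row 1: diag=10, rhs=19; c'=1/5, d'=19/10
row 2: denom=8−2·1/5=38/5; d'=(-12−2·19/10)/(38/5)=-79/38
back: M2=-79/38
back: M1=19/10−1/5·-79/38=44/19
M: M0=0, M1=44/19, M2=-79/38, M3=0
seg 0: a=2, c=M0/2=0, d=(M1−M0)/(6·3)=22/171, b=Δ0−h0·(2M0+M1)/6=-161/57
seg 1: a=-3, c=M1/2=22/19, d=(M2−M1)/(6·2)=-167/456, b=Δ1−h1·(2M1+M2)/6=37/57
seg 2: a=0, c=M2/2=-79/76, d=(M3−M2)/(6·2)=79/456, b=Δ2−h2·(2M2+M3)/6=101/114
t_q=9/2 → seg 1, τ=3/2; S=-3+37/57·τ+22/19·τ²+-167/456·τ³=-799/1216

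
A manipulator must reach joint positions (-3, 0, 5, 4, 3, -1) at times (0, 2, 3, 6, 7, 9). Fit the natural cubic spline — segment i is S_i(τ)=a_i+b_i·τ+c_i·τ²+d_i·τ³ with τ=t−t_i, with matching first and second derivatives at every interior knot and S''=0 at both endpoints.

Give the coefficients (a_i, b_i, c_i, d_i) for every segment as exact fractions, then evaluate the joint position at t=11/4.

  seg 0: a=-3 b=541/11310 c=0 d=2053/5655
  seg 1: a=0 b=49813/11310 c=4106/1885 d=-17899/11310
  seg 2: a=5 b=22694/5655 c=-9687/3770 d=65/174
  seg 3: a=4 b=-14903/11310 c=1494/1885 d=-5371/11310
  seg 4: a=3 b=-6544/5655 c=-2383/3770 d=2383/22620
S(11/4) = 931549/241280

Δ: Δ0=3/2, Δ1=5, Δ2=-1/3, Δ3=-1, Δ4=-2
row 1: diag=6, rhs=21; c'=1/6, d'=7/2
row 2: denom=8−1·1/6=47/6; d'=(-32−1·7/2)/(47/6)=-213/47
row 3: denom=8−3·18/47=322/47; d'=(-4−3·-213/47)/(322/47)=451/322
row 4: denom=6−1·47/322=1885/322; d'=(-6−1·451/322)/(1885/322)=-2383/1885
back: M4=-2383/1885
back: M3=451/322−47/322·-2383/1885=2988/1885
back: M2=-213/47−18/47·2988/1885=-9687/1885
back: M1=7/2−1/6·-9687/1885=8212/1885
M: M0=0, M1=8212/1885, M2=-9687/1885, M3=2988/1885, M4=-2383/1885, M5=0
seg 0: a=-3, c=M0/2=0, d=(M1−M0)/(6·2)=2053/5655, b=Δ0−h0·(2M0+M1)/6=541/11310
seg 1: a=0, c=M1/2=4106/1885, d=(M2−M1)/(6·1)=-17899/11310, b=Δ1−h1·(2M1+M2)/6=49813/11310
seg 2: a=5, c=M2/2=-9687/3770, d=(M3−M2)/(6·3)=65/174, b=Δ2−h2·(2M2+M3)/6=22694/5655
seg 3: a=4, c=M3/2=1494/1885, d=(M4−M3)/(6·1)=-5371/11310, b=Δ3−h3·(2M3+M4)/6=-14903/11310
seg 4: a=3, c=M4/2=-2383/3770, d=(M5−M4)/(6·2)=2383/22620, b=Δ4−h4·(2M4+M5)/6=-6544/5655
t_q=11/4 → seg 1, τ=3/4; S=0+49813/11310·τ+4106/1885·τ²+-17899/11310·τ³=931549/241280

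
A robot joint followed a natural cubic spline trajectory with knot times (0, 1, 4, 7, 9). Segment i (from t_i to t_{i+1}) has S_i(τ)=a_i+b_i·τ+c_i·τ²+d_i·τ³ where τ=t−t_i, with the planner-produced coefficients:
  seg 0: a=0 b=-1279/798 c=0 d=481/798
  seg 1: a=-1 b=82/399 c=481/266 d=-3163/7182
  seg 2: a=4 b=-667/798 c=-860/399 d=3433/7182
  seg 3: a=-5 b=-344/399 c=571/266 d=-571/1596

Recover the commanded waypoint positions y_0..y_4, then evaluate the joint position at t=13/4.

y_0 = S_0(0) = a_0 = 0
y_1 = S_1(0) = a_1 = -1
y_2 = S_2(0) = a_2 = 4
y_3 = S_3(0) = a_3 = -5
y_4 = S_3(2) = -1
t_q=13/4 is in segment 1 (τ=9/4); S_1(τ)=61291/17024

y_0=0 y_1=-1 y_2=4 y_3=-5 y_4=-1
S(13/4) = 61291/17024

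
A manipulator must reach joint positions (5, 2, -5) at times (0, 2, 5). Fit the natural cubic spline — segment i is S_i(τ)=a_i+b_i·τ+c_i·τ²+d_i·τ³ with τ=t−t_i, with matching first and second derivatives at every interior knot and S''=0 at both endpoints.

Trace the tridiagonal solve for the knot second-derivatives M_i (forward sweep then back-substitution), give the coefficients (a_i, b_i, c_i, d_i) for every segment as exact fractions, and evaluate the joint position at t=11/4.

  seg 0: a=5 b=-4/3 c=0 d=-1/24
  seg 1: a=2 b=-11/6 c=-1/4 d=1/36
S(11/4) = 127/256

Δ: Δ0=-3/2, Δ1=-7/3
row 1: diag=10, rhs=-5; c'=3/10, d'=-1/2
back: M1=-1/2
M: M0=0, M1=-1/2, M2=0
seg 0: a=5, c=M0/2=0, d=(M1−M0)/(6·2)=-1/24, b=Δ0−h0·(2M0+M1)/6=-4/3
seg 1: a=2, c=M1/2=-1/4, d=(M2−M1)/(6·3)=1/36, b=Δ1−h1·(2M1+M2)/6=-11/6
t_q=11/4 → seg 1, τ=3/4; S=2+-11/6·τ+-1/4·τ²+1/36·τ³=127/256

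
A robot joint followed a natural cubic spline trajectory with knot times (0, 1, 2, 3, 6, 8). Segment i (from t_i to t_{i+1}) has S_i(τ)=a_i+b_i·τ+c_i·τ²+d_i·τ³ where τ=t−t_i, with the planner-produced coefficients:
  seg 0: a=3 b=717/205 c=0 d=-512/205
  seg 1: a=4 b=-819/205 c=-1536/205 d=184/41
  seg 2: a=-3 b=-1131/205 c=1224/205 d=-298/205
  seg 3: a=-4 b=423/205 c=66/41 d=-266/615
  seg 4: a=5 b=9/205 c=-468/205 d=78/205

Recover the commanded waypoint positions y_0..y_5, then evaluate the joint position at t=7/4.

y_0 = S_0(0) = a_0 = 3
y_1 = S_1(0) = a_1 = 4
y_2 = S_2(0) = a_2 = -3
y_3 = S_3(0) = a_3 = -4
y_4 = S_4(0) = a_4 = 5
y_5 = S_4(2) = -1
t_q=7/4 is in segment 1 (τ=3/4); S_1(τ)=-2161/1640

y_0=3 y_1=4 y_2=-3 y_3=-4 y_4=5 y_5=-1
S(7/4) = -2161/1640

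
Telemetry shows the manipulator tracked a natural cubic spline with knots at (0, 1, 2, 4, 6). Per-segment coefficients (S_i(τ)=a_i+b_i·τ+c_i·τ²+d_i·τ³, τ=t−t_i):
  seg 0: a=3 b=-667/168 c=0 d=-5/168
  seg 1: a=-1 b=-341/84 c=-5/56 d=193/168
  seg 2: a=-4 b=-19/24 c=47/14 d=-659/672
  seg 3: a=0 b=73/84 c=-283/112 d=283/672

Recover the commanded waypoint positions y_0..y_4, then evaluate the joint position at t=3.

y_0 = S_0(0) = a_0 = 3
y_1 = S_1(0) = a_1 = -1
y_2 = S_2(0) = a_2 = -4
y_3 = S_3(0) = a_3 = 0
y_4 = S_3(2) = -5
t_q=3 is in segment 2 (τ=1); S_2(τ)=-541/224

y_0=3 y_1=-1 y_2=-4 y_3=0 y_4=-5
S(3) = -541/224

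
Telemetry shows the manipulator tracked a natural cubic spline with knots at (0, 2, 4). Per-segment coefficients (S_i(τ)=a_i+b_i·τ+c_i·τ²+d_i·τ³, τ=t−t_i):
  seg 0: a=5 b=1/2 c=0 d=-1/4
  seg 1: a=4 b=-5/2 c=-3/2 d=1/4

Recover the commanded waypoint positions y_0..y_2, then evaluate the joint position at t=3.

y_0 = S_0(0) = a_0 = 5
y_1 = S_1(0) = a_1 = 4
y_2 = S_1(2) = -5
t_q=3 is in segment 1 (τ=1); S_1(τ)=1/4

y_0=5 y_1=4 y_2=-5
S(3) = 1/4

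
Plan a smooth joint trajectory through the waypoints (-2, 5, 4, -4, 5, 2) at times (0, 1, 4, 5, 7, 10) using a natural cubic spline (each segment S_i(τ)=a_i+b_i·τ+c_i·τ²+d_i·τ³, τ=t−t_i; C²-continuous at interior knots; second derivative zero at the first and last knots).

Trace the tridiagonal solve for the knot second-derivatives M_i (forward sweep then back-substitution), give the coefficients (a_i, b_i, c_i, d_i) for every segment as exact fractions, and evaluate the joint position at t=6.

Δ: Δ0=7, Δ1=-1/3, Δ2=-8, Δ3=9/2, Δ4=-1
row 1: diag=8, rhs=-44; c'=3/8, d'=-11/2
row 2: denom=8−3·3/8=55/8; d'=(-46−3·-11/2)/(55/8)=-236/55
row 3: denom=6−1·8/55=322/55; d'=(75−1·-236/55)/(322/55)=623/46
row 4: denom=10−2·55/161=1500/161; d'=(-33−2·623/46)/(1500/161)=-4837/750
back: M4=-4837/750
back: M3=623/46−55/161·-4837/750=1181/75
back: M2=-236/55−8/55·1181/75=-2468/375
back: M1=-11/2−3/8·-2468/375=-379/125
M: M0=0, M1=-379/125, M2=-2468/375, M3=1181/75, M4=-4837/750, M5=0
seg 0: a=-2, c=M0/2=0, d=(M1−M0)/(6·1)=-379/750, b=Δ0−h0·(2M0+M1)/6=5629/750
seg 1: a=5, c=M1/2=-379/250, d=(M2−M1)/(6·3)=-1331/6750, b=Δ1−h1·(2M1+M2)/6=2246/375
seg 2: a=4, c=M2/2=-1234/375, d=(M3−M2)/(6·1)=2791/750, b=Δ2−h2·(2M2+M3)/6=-6323/750
seg 3: a=-4, c=M3/2=1181/150, d=(M4−M3)/(6·2)=-5549/3000, b=Δ3−h3·(2M3+M4)/6=-481/125
seg 4: a=5, c=M4/2=-4837/1500, d=(M5−M4)/(6·3)=4837/13500, b=Δ4−h4·(2M4+M5)/6=4087/750
t_q=6 → seg 3, τ=1; S=-4+-481/125·τ+1181/150·τ²+-5549/3000·τ³=-5473/3000

  seg 0: a=-2 b=5629/750 c=0 d=-379/750
  seg 1: a=5 b=2246/375 c=-379/250 d=-1331/6750
  seg 2: a=4 b=-6323/750 c=-1234/375 d=2791/750
  seg 3: a=-4 b=-481/125 c=1181/150 d=-5549/3000
  seg 4: a=5 b=4087/750 c=-4837/1500 d=4837/13500
S(6) = -5473/3000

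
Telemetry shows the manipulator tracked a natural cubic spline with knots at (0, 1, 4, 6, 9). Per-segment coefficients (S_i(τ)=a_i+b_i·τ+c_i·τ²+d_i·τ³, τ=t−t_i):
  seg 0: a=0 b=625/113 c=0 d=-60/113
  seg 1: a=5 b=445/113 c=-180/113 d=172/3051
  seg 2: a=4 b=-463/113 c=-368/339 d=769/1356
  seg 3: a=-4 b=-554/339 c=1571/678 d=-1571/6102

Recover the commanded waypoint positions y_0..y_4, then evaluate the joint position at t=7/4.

y_0 = S_0(0) = a_0 = 0
y_1 = S_1(0) = a_1 = 5
y_2 = S_2(0) = a_2 = 4
y_3 = S_3(0) = a_3 = -4
y_4 = S_3(3) = 5
t_q=7/4 is in segment 1 (τ=3/4); S_1(τ)=12803/1808

y_0=0 y_1=5 y_2=4 y_3=-4 y_4=5
S(7/4) = 12803/1808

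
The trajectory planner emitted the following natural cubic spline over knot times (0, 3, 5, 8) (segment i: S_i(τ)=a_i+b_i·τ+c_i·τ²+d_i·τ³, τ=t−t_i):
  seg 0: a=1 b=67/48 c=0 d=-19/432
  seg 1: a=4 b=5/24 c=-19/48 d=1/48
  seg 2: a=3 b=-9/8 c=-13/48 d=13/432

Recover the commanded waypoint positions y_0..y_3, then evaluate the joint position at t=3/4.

y_0 = S_0(0) = a_0 = 1
y_1 = S_1(0) = a_1 = 4
y_2 = S_2(0) = a_2 = 3
y_3 = S_2(3) = -2
t_q=3/4 is in segment 0 (τ=3/4); S_0(τ)=2077/1024

y_0=1 y_1=4 y_2=3 y_3=-2
S(3/4) = 2077/1024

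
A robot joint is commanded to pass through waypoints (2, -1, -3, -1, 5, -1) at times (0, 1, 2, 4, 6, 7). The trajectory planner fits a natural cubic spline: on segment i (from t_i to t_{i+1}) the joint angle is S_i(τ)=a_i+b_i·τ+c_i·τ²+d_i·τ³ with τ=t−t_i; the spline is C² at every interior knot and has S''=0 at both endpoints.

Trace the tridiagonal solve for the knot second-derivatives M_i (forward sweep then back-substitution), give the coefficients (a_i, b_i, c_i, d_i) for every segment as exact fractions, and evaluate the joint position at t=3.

  seg 0: a=2 b=-729/229 c=0 d=42/229
  seg 1: a=-1 b=-603/229 c=126/229 d=19/229
  seg 2: a=-3 b=-294/229 c=183/229 d=157/916
  seg 3: a=-1 b=909/229 c=837/458 d=-1059/916
  seg 4: a=5 b=-594/229 c=-1170/229 d=390/229
S(3) = -3035/916

Δ: Δ0=-3, Δ1=-2, Δ2=1, Δ3=3, Δ4=-6
row 1: diag=4, rhs=6; c'=1/4, d'=3/2
row 2: denom=6−1·1/4=23/4; d'=(18−1·3/2)/(23/4)=66/23
row 3: denom=8−2·8/23=168/23; d'=(12−2·66/23)/(168/23)=6/7
row 4: denom=6−2·23/84=229/42; d'=(-54−2·6/7)/(229/42)=-2340/229
back: M4=-2340/229
back: M3=6/7−23/84·-2340/229=837/229
back: M2=66/23−8/23·837/229=366/229
back: M1=3/2−1/4·366/229=252/229
M: M0=0, M1=252/229, M2=366/229, M3=837/229, M4=-2340/229, M5=0
seg 0: a=2, c=M0/2=0, d=(M1−M0)/(6·1)=42/229, b=Δ0−h0·(2M0+M1)/6=-729/229
seg 1: a=-1, c=M1/2=126/229, d=(M2−M1)/(6·1)=19/229, b=Δ1−h1·(2M1+M2)/6=-603/229
seg 2: a=-3, c=M2/2=183/229, d=(M3−M2)/(6·2)=157/916, b=Δ2−h2·(2M2+M3)/6=-294/229
seg 3: a=-1, c=M3/2=837/458, d=(M4−M3)/(6·2)=-1059/916, b=Δ3−h3·(2M3+M4)/6=909/229
seg 4: a=5, c=M4/2=-1170/229, d=(M5−M4)/(6·1)=390/229, b=Δ4−h4·(2M4+M5)/6=-594/229
t_q=3 → seg 2, τ=1; S=-3+-294/229·τ+183/229·τ²+157/916·τ³=-3035/916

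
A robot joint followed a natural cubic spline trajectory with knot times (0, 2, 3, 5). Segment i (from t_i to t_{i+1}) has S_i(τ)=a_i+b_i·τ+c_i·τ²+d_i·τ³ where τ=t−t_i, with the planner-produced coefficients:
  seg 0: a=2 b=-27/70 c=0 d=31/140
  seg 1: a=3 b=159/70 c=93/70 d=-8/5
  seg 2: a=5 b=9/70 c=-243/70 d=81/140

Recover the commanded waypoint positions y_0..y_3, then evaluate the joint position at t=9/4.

y_0=2 y_1=3 y_2=5 y_3=-4
S(9/4) = 4061/1120

y_0 = S_0(0) = a_0 = 2
y_1 = S_1(0) = a_1 = 3
y_2 = S_2(0) = a_2 = 5
y_3 = S_2(2) = -4
t_q=9/4 is in segment 1 (τ=1/4); S_1(τ)=4061/1120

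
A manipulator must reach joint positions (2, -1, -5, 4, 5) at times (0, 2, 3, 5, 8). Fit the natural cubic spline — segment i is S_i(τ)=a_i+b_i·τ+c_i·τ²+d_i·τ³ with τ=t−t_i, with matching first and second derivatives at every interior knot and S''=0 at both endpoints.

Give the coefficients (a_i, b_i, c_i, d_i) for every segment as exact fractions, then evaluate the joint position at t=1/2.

  seg 0: a=2 b=-67/978 c=0 d=-175/489
  seg 1: a=-1 b=-4267/978 c=-350/163 d=2455/978
  seg 2: a=-5 b=-551/489 c=1755/326 d=-5027/3912
  seg 3: a=4 b=4877/978 c=-1517/652 d=1517/5868
S(1/2) = 2505/1304

Δ: Δ0=-3/2, Δ1=-4, Δ2=9/2, Δ3=1/3
row 1: diag=6, rhs=-15; c'=1/6, d'=-5/2
row 2: denom=6−1·1/6=35/6; d'=(51−1·-5/2)/(35/6)=321/35
row 3: denom=10−2·12/35=326/35; d'=(-25−2·321/35)/(326/35)=-1517/326
back: M3=-1517/326
back: M2=321/35−12/35·-1517/326=1755/163
back: M1=-5/2−1/6·1755/163=-700/163
M: M0=0, M1=-700/163, M2=1755/163, M3=-1517/326, M4=0
seg 0: a=2, c=M0/2=0, d=(M1−M0)/(6·2)=-175/489, b=Δ0−h0·(2M0+M1)/6=-67/978
seg 1: a=-1, c=M1/2=-350/163, d=(M2−M1)/(6·1)=2455/978, b=Δ1−h1·(2M1+M2)/6=-4267/978
seg 2: a=-5, c=M2/2=1755/326, d=(M3−M2)/(6·2)=-5027/3912, b=Δ2−h2·(2M2+M3)/6=-551/489
seg 3: a=4, c=M3/2=-1517/652, d=(M4−M3)/(6·3)=1517/5868, b=Δ3−h3·(2M3+M4)/6=4877/978
t_q=1/2 → seg 0, τ=1/2; S=2+-67/978·τ+0·τ²+-175/489·τ³=2505/1304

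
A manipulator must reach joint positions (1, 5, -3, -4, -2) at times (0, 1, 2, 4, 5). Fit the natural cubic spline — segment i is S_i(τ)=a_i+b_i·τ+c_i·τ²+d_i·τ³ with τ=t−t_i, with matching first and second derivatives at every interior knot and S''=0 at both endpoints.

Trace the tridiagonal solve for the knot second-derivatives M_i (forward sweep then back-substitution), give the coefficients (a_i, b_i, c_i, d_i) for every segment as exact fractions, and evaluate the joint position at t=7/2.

  seg 0: a=1 b=456/61 c=0 d=-212/61
  seg 1: a=5 b=-180/61 c=-636/61 d=328/61
  seg 2: a=-3 b=-468/61 c=348/61 d=-517/488
  seg 3: a=-4 b=297/122 c=-159/244 d=53/244
S(7/2) = -20487/3904

Δ: Δ0=4, Δ1=-8, Δ2=-1/2, Δ3=2
row 1: diag=4, rhs=-72; c'=1/4, d'=-18
row 2: denom=6−1·1/4=23/4; d'=(45−1·-18)/(23/4)=252/23
row 3: denom=6−2·8/23=122/23; d'=(15−2·252/23)/(122/23)=-159/122
back: M3=-159/122
back: M2=252/23−8/23·-159/122=696/61
back: M1=-18−1/4·696/61=-1272/61
M: M0=0, M1=-1272/61, M2=696/61, M3=-159/122, M4=0
seg 0: a=1, c=M0/2=0, d=(M1−M0)/(6·1)=-212/61, b=Δ0−h0·(2M0+M1)/6=456/61
seg 1: a=5, c=M1/2=-636/61, d=(M2−M1)/(6·1)=328/61, b=Δ1−h1·(2M1+M2)/6=-180/61
seg 2: a=-3, c=M2/2=348/61, d=(M3−M2)/(6·2)=-517/488, b=Δ2−h2·(2M2+M3)/6=-468/61
seg 3: a=-4, c=M3/2=-159/244, d=(M4−M3)/(6·1)=53/244, b=Δ3−h3·(2M3+M4)/6=297/122
t_q=7/2 → seg 2, τ=3/2; S=-3+-468/61·τ+348/61·τ²+-517/488·τ³=-20487/3904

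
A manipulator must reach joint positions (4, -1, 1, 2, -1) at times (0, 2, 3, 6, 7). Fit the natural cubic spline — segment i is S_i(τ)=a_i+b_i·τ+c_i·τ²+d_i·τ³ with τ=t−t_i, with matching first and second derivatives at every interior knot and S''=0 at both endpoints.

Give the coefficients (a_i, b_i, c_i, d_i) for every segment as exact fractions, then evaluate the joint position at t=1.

Δ: Δ0=-5/2, Δ1=2, Δ2=1/3, Δ3=-3
row 1: diag=6, rhs=27; c'=1/6, d'=9/2
row 2: denom=8−1·1/6=47/6; d'=(-10−1·9/2)/(47/6)=-87/47
row 3: denom=8−3·18/47=322/47; d'=(-20−3·-87/47)/(322/47)=-97/46
back: M3=-97/46
back: M2=-87/47−18/47·-97/46=-24/23
back: M1=9/2−1/6·-24/23=215/46
M: M0=0, M1=215/46, M2=-24/23, M3=-97/46, M4=0
seg 0: a=4, c=M0/2=0, d=(M1−M0)/(6·2)=215/552, b=Δ0−h0·(2M0+M1)/6=-280/69
seg 1: a=-1, c=M1/2=215/92, d=(M2−M1)/(6·1)=-263/276, b=Δ1−h1·(2M1+M2)/6=85/138
seg 2: a=1, c=M2/2=-12/23, d=(M3−M2)/(6·3)=-49/828, b=Δ2−h2·(2M2+M3)/6=671/276
seg 3: a=2, c=M3/2=-97/92, d=(M4−M3)/(6·1)=97/276, b=Δ3−h3·(2M3+M4)/6=-317/138
t_q=1 → seg 0, τ=1; S=4+-280/69·τ+0·τ²+215/552·τ³=61/184

  seg 0: a=4 b=-280/69 c=0 d=215/552
  seg 1: a=-1 b=85/138 c=215/92 d=-263/276
  seg 2: a=1 b=671/276 c=-12/23 d=-49/828
  seg 3: a=2 b=-317/138 c=-97/92 d=97/276
S(1) = 61/184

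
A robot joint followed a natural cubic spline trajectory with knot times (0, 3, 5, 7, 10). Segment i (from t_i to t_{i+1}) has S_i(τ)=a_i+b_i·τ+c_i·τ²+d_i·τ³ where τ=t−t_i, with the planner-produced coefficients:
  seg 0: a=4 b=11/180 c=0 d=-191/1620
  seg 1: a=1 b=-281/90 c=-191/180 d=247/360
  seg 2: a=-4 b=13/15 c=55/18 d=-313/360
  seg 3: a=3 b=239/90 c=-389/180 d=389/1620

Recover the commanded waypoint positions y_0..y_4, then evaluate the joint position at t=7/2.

y_0=4 y_1=1 y_2=-4 y_3=3 y_4=-2
S(7/2) = -237/320

y_0 = S_0(0) = a_0 = 4
y_1 = S_1(0) = a_1 = 1
y_2 = S_2(0) = a_2 = -4
y_3 = S_3(0) = a_3 = 3
y_4 = S_3(3) = -2
t_q=7/2 is in segment 1 (τ=1/2); S_1(τ)=-237/320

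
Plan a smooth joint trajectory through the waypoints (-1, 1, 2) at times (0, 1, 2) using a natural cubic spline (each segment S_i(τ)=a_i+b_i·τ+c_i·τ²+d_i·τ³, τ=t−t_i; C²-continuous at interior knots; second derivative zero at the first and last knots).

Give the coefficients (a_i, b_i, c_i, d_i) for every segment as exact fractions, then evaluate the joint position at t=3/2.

  seg 0: a=-1 b=9/4 c=0 d=-1/4
  seg 1: a=1 b=3/2 c=-3/4 d=1/4
S(3/2) = 51/32

Δ: Δ0=2, Δ1=1
row 1: diag=4, rhs=-6; c'=1/4, d'=-3/2
back: M1=-3/2
M: M0=0, M1=-3/2, M2=0
seg 0: a=-1, c=M0/2=0, d=(M1−M0)/(6·1)=-1/4, b=Δ0−h0·(2M0+M1)/6=9/4
seg 1: a=1, c=M1/2=-3/4, d=(M2−M1)/(6·1)=1/4, b=Δ1−h1·(2M1+M2)/6=3/2
t_q=3/2 → seg 1, τ=1/2; S=1+3/2·τ+-3/4·τ²+1/4·τ³=51/32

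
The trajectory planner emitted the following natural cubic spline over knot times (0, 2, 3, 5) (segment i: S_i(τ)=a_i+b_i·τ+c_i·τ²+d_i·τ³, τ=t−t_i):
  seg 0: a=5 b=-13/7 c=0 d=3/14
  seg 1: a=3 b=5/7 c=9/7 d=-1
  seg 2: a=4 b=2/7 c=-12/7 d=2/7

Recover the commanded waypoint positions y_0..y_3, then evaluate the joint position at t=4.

y_0=5 y_1=3 y_2=4 y_3=0
S(4) = 20/7

y_0 = S_0(0) = a_0 = 5
y_1 = S_1(0) = a_1 = 3
y_2 = S_2(0) = a_2 = 4
y_3 = S_2(2) = 0
t_q=4 is in segment 2 (τ=1); S_2(τ)=20/7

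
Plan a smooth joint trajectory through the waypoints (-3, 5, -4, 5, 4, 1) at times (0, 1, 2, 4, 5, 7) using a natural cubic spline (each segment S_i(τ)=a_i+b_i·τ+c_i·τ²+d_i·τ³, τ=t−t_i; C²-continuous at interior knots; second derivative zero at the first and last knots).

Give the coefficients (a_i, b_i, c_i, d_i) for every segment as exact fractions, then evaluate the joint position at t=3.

Δ: Δ0=8, Δ1=-9, Δ2=9/2, Δ3=-1, Δ4=-3/2
row 1: diag=4, rhs=-102; c'=1/4, d'=-51/2
row 2: denom=6−1·1/4=23/4; d'=(81−1·-51/2)/(23/4)=426/23
row 3: denom=6−2·8/23=122/23; d'=(-33−2·426/23)/(122/23)=-1611/122
row 4: denom=6−1·23/122=709/122; d'=(-3−1·-1611/122)/(709/122)=1245/709
back: M4=1245/709
back: M3=-1611/122−23/122·1245/709=-9597/709
back: M2=426/23−8/23·-9597/709=16470/709
back: M1=-51/2−1/4·16470/709=-22197/709
M: M0=0, M1=-22197/709, M2=16470/709, M3=-9597/709, M4=1245/709, M5=0
seg 0: a=-3, c=M0/2=0, d=(M1−M0)/(6·1)=-7399/1418, b=Δ0−h0·(2M0+M1)/6=18743/1418
seg 1: a=5, c=M1/2=-22197/1418, d=(M2−M1)/(6·1)=12889/1418, b=Δ1−h1·(2M1+M2)/6=-1727/709
seg 2: a=-4, c=M2/2=8235/709, d=(M3−M2)/(6·2)=-8689/2836, b=Δ2−h2·(2M2+M3)/6=-9181/1418
seg 3: a=5, c=M3/2=-9597/1418, d=(M4−M3)/(6·1)=1807/709, b=Δ3−h3·(2M3+M4)/6=4565/1418
seg 4: a=4, c=M4/2=1245/1418, d=(M5−M4)/(6·2)=-415/2836, b=Δ4−h4·(2M4+M5)/6=-3787/1418
t_q=3 → seg 2, τ=1; S=-4+-9181/1418·τ+8235/709·τ²+-8689/2836·τ³=-5455/2836

  seg 0: a=-3 b=18743/1418 c=0 d=-7399/1418
  seg 1: a=5 b=-1727/709 c=-22197/1418 d=12889/1418
  seg 2: a=-4 b=-9181/1418 c=8235/709 d=-8689/2836
  seg 3: a=5 b=4565/1418 c=-9597/1418 d=1807/709
  seg 4: a=4 b=-3787/1418 c=1245/1418 d=-415/2836
S(3) = -5455/2836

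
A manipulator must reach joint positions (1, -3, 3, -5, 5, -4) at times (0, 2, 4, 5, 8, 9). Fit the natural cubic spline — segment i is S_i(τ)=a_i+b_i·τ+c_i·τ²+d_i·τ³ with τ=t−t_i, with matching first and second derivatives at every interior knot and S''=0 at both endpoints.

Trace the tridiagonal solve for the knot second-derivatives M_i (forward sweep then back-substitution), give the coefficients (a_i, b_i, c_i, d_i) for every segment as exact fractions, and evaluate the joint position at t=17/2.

  seg 0: a=1 b=-8147/1767 c=0 d=4613/7068
  seg 1: a=-3 b=5692/1767 c=4613/1178 d=-7115/3534
  seg 2: a=3 b=-9320/1767 c=-9617/1178 d=19219/3534
  seg 3: a=-5 b=-18685/3534 c=4801/589 d=-6217/3534
  seg 4: a=5 b=-6854/1767 c=-9049/1178 d=9049/3534
S(17/2) = 13761/9424

Δ: Δ0=-2, Δ1=3, Δ2=-8, Δ3=10/3, Δ4=-9
row 1: diag=8, rhs=30; c'=1/4, d'=15/4
row 2: denom=6−2·1/4=11/2; d'=(-66−2·15/4)/(11/2)=-147/11
row 3: denom=8−1·2/11=86/11; d'=(68−1·-147/11)/(86/11)=895/86
row 4: denom=8−3·33/86=589/86; d'=(-74−3·895/86)/(589/86)=-9049/589
back: M4=-9049/589
back: M3=895/86−33/86·-9049/589=9602/589
back: M2=-147/11−2/11·9602/589=-9617/589
back: M1=15/4−1/4·-9617/589=4613/589
M: M0=0, M1=4613/589, M2=-9617/589, M3=9602/589, M4=-9049/589, M5=0
seg 0: a=1, c=M0/2=0, d=(M1−M0)/(6·2)=4613/7068, b=Δ0−h0·(2M0+M1)/6=-8147/1767
seg 1: a=-3, c=M1/2=4613/1178, d=(M2−M1)/(6·2)=-7115/3534, b=Δ1−h1·(2M1+M2)/6=5692/1767
seg 2: a=3, c=M2/2=-9617/1178, d=(M3−M2)/(6·1)=19219/3534, b=Δ2−h2·(2M2+M3)/6=-9320/1767
seg 3: a=-5, c=M3/2=4801/589, d=(M4−M3)/(6·3)=-6217/3534, b=Δ3−h3·(2M3+M4)/6=-18685/3534
seg 4: a=5, c=M4/2=-9049/1178, d=(M5−M4)/(6·1)=9049/3534, b=Δ4−h4·(2M4+M5)/6=-6854/1767
t_q=17/2 → seg 4, τ=1/2; S=5+-6854/1767·τ+-9049/1178·τ²+9049/3534·τ³=13761/9424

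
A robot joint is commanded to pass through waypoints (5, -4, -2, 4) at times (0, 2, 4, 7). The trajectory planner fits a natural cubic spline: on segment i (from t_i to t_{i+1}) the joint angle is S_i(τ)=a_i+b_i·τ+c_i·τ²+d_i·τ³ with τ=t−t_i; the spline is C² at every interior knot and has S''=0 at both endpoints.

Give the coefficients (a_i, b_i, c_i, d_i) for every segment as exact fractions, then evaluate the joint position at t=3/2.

Δ: Δ0=-9/2, Δ1=1, Δ2=2
row 1: diag=8, rhs=33; c'=1/4, d'=33/8
row 2: denom=10−2·1/4=19/2; d'=(6−2·33/8)/(19/2)=-9/38
back: M2=-9/38
back: M1=33/8−1/4·-9/38=159/38
M: M0=0, M1=159/38, M2=-9/38, M3=0
seg 0: a=5, c=M0/2=0, d=(M1−M0)/(6·2)=53/152, b=Δ0−h0·(2M0+M1)/6=-112/19
seg 1: a=-4, c=M1/2=159/76, d=(M2−M1)/(6·2)=-7/19, b=Δ1−h1·(2M1+M2)/6=-65/38
seg 2: a=-2, c=M2/2=-9/76, d=(M3−M2)/(6·3)=1/76, b=Δ2−h2·(2M2+M3)/6=85/38
t_q=3/2 → seg 0, τ=3/2; S=5+-112/19·τ+0·τ²+53/152·τ³=-3241/1216

  seg 0: a=5 b=-112/19 c=0 d=53/152
  seg 1: a=-4 b=-65/38 c=159/76 d=-7/19
  seg 2: a=-2 b=85/38 c=-9/76 d=1/76
S(3/2) = -3241/1216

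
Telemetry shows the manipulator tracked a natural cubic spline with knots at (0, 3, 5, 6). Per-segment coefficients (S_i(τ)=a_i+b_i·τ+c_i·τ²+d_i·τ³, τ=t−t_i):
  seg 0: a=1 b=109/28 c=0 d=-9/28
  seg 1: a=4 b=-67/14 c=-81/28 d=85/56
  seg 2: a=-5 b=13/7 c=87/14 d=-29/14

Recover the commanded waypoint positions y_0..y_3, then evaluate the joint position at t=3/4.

y_0 = S_0(0) = a_0 = 1
y_1 = S_1(0) = a_1 = 4
y_2 = S_2(0) = a_2 = -5
y_3 = S_2(1) = 1
t_q=3/4 is in segment 0 (τ=3/4); S_0(τ)=6781/1792

y_0=1 y_1=4 y_2=-5 y_3=1
S(3/4) = 6781/1792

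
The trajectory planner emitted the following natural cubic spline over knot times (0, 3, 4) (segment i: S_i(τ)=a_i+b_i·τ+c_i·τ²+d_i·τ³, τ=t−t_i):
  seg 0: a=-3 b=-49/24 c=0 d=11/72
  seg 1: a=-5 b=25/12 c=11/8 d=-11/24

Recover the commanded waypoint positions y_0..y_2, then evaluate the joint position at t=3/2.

y_0 = S_0(0) = a_0 = -3
y_1 = S_1(0) = a_1 = -5
y_2 = S_1(1) = -2
t_q=3/2 is in segment 0 (τ=3/2); S_0(τ)=-355/64

y_0=-3 y_1=-5 y_2=-2
S(3/2) = -355/64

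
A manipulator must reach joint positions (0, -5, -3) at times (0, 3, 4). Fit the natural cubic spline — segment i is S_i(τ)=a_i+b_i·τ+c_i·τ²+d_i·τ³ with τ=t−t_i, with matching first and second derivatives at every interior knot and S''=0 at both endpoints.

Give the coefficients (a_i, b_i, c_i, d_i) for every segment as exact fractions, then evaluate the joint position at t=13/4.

  seg 0: a=0 b=-73/24 c=0 d=11/72
  seg 1: a=-5 b=13/12 c=11/8 d=-11/24
S(13/4) = -2381/512

Δ: Δ0=-5/3, Δ1=2
row 1: diag=8, rhs=22; c'=1/8, d'=11/4
back: M1=11/4
M: M0=0, M1=11/4, M2=0
seg 0: a=0, c=M0/2=0, d=(M1−M0)/(6·3)=11/72, b=Δ0−h0·(2M0+M1)/6=-73/24
seg 1: a=-5, c=M1/2=11/8, d=(M2−M1)/(6·1)=-11/24, b=Δ1−h1·(2M1+M2)/6=13/12
t_q=13/4 → seg 1, τ=1/4; S=-5+13/12·τ+11/8·τ²+-11/24·τ³=-2381/512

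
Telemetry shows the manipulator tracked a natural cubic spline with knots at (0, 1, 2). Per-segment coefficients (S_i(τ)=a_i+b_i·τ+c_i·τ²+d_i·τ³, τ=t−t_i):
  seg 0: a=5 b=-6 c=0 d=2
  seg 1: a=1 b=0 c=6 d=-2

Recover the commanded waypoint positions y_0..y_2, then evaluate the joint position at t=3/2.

y_0=5 y_1=1 y_2=5
S(3/2) = 9/4

y_0 = S_0(0) = a_0 = 5
y_1 = S_1(0) = a_1 = 1
y_2 = S_1(1) = 5
t_q=3/2 is in segment 1 (τ=1/2); S_1(τ)=9/4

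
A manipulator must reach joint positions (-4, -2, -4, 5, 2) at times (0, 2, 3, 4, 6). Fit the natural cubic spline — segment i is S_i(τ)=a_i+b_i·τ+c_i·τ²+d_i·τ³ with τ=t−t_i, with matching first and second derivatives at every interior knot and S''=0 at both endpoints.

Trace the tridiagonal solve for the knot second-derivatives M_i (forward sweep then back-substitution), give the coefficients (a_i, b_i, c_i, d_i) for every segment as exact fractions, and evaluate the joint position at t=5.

  seg 0: a=-4 b=141/44 c=0 d=-97/176
  seg 1: a=-2 b=-75/22 c=-291/88 d=415/88
  seg 2: a=-4 b=33/8 c=477/44 d=-525/88
  seg 3: a=5 b=87/11 c=-621/88 d=207/176
S(5) = 1237/176

Δ: Δ0=1, Δ1=-2, Δ2=9, Δ3=-3/2
row 1: diag=6, rhs=-18; c'=1/6, d'=-3
row 2: denom=4−1·1/6=23/6; d'=(66−1·-3)/(23/6)=18
row 3: denom=6−1·6/23=132/23; d'=(-63−1·18)/(132/23)=-621/44
back: M3=-621/44
back: M2=18−6/23·-621/44=477/22
back: M1=-3−1/6·477/22=-291/44
M: M0=0, M1=-291/44, M2=477/22, M3=-621/44, M4=0
seg 0: a=-4, c=M0/2=0, d=(M1−M0)/(6·2)=-97/176, b=Δ0−h0·(2M0+M1)/6=141/44
seg 1: a=-2, c=M1/2=-291/88, d=(M2−M1)/(6·1)=415/88, b=Δ1−h1·(2M1+M2)/6=-75/22
seg 2: a=-4, c=M2/2=477/44, d=(M3−M2)/(6·1)=-525/88, b=Δ2−h2·(2M2+M3)/6=33/8
seg 3: a=5, c=M3/2=-621/88, d=(M4−M3)/(6·2)=207/176, b=Δ3−h3·(2M3+M4)/6=87/11
t_q=5 → seg 3, τ=1; S=5+87/11·τ+-621/88·τ²+207/176·τ³=1237/176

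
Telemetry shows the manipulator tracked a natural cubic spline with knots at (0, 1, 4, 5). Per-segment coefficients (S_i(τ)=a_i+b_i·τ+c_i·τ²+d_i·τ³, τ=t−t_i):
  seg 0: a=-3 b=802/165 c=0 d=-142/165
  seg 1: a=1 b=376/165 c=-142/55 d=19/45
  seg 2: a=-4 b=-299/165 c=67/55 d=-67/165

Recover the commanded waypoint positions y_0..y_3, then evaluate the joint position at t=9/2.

y_0=-3 y_1=1 y_2=-4 y_3=-5
S(9/2) = -2047/440

y_0 = S_0(0) = a_0 = -3
y_1 = S_1(0) = a_1 = 1
y_2 = S_2(0) = a_2 = -4
y_3 = S_2(1) = -5
t_q=9/2 is in segment 2 (τ=1/2); S_2(τ)=-2047/440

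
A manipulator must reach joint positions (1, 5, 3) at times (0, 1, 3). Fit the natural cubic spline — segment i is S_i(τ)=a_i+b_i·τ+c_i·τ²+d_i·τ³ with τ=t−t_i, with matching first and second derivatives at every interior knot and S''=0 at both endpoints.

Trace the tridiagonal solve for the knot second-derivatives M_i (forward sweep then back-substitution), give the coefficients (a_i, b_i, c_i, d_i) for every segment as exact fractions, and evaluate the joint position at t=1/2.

  seg 0: a=1 b=29/6 c=0 d=-5/6
  seg 1: a=5 b=7/3 c=-5/2 d=5/12
S(1/2) = 53/16

Δ: Δ0=4, Δ1=-1
row 1: diag=6, rhs=-30; c'=1/3, d'=-5
back: M1=-5
M: M0=0, M1=-5, M2=0
seg 0: a=1, c=M0/2=0, d=(M1−M0)/(6·1)=-5/6, b=Δ0−h0·(2M0+M1)/6=29/6
seg 1: a=5, c=M1/2=-5/2, d=(M2−M1)/(6·2)=5/12, b=Δ1−h1·(2M1+M2)/6=7/3
t_q=1/2 → seg 0, τ=1/2; S=1+29/6·τ+0·τ²+-5/6·τ³=53/16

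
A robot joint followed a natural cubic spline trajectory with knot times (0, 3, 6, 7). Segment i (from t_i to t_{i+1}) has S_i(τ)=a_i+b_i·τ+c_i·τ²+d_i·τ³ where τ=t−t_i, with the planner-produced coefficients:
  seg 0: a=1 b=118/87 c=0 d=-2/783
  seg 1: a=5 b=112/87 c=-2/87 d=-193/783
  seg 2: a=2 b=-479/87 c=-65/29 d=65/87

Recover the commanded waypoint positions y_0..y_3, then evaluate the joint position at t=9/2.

y_0=1 y_1=5 y_2=2 y_3=-5
S(9/2) = 1403/232

y_0 = S_0(0) = a_0 = 1
y_1 = S_1(0) = a_1 = 5
y_2 = S_2(0) = a_2 = 2
y_3 = S_2(1) = -5
t_q=9/2 is in segment 1 (τ=3/2); S_1(τ)=1403/232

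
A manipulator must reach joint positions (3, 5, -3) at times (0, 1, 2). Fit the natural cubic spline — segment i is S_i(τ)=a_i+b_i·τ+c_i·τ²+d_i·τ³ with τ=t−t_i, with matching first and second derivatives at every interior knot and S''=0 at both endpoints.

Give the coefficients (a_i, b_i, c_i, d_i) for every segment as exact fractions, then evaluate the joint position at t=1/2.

  seg 0: a=3 b=9/2 c=0 d=-5/2
  seg 1: a=5 b=-3 c=-15/2 d=5/2
S(1/2) = 79/16

Δ: Δ0=2, Δ1=-8
row 1: diag=4, rhs=-60; c'=1/4, d'=-15
back: M1=-15
M: M0=0, M1=-15, M2=0
seg 0: a=3, c=M0/2=0, d=(M1−M0)/(6·1)=-5/2, b=Δ0−h0·(2M0+M1)/6=9/2
seg 1: a=5, c=M1/2=-15/2, d=(M2−M1)/(6·1)=5/2, b=Δ1−h1·(2M1+M2)/6=-3
t_q=1/2 → seg 0, τ=1/2; S=3+9/2·τ+0·τ²+-5/2·τ³=79/16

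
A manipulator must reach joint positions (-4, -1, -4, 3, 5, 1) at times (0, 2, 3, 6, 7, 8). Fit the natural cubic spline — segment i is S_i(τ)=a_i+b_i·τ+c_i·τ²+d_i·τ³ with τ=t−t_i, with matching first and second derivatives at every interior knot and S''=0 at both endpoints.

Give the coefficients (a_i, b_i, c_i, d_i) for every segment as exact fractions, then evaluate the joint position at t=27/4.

Δ: Δ0=3/2, Δ1=-3, Δ2=7/3, Δ3=2, Δ4=-4
row 1: diag=6, rhs=-27; c'=1/6, d'=-9/2
row 2: denom=8−1·1/6=47/6; d'=(32−1·-9/2)/(47/6)=219/47
row 3: denom=8−3·18/47=322/47; d'=(-2−3·219/47)/(322/47)=-751/322
row 4: denom=4−1·47/322=1241/322; d'=(-36−1·-751/322)/(1241/322)=-10841/1241
back: M4=-10841/1241
back: M3=-751/322−47/322·-10841/1241=-1312/1241
back: M2=219/47−18/47·-1312/1241=6285/1241
back: M1=-9/2−1/6·6285/1241=-6632/1241
M: M0=0, M1=-6632/1241, M2=6285/1241, M3=-1312/1241, M4=-10841/1241, M5=0
seg 0: a=-4, c=M0/2=0, d=(M1−M0)/(6·2)=-1658/3723, b=Δ0−h0·(2M0+M1)/6=24433/7446
seg 1: a=-1, c=M1/2=-3316/1241, d=(M2−M1)/(6·1)=12917/7446, b=Δ1−h1·(2M1+M2)/6=-15359/7446
seg 2: a=-4, c=M2/2=6285/2482, d=(M3−M2)/(6·3)=-7597/22338, b=Δ2−h2·(2M2+M3)/6=-8200/3723
seg 3: a=3, c=M3/2=-656/1241, d=(M4−M3)/(6·1)=-9529/7446, b=Δ3−h3·(2M3+M4)/6=28357/7446
seg 4: a=5, c=M4/2=-10841/2482, d=(M5−M4)/(6·1)=10841/7446, b=Δ4−h4·(2M4+M5)/6=-4051/3723
t_q=27/4 → seg 3, τ=3/4; S=3+28357/7446·τ+-656/1241·τ²+-9529/7446·τ³=797263/158848

  seg 0: a=-4 b=24433/7446 c=0 d=-1658/3723
  seg 1: a=-1 b=-15359/7446 c=-3316/1241 d=12917/7446
  seg 2: a=-4 b=-8200/3723 c=6285/2482 d=-7597/22338
  seg 3: a=3 b=28357/7446 c=-656/1241 d=-9529/7446
  seg 4: a=5 b=-4051/3723 c=-10841/2482 d=10841/7446
S(27/4) = 797263/158848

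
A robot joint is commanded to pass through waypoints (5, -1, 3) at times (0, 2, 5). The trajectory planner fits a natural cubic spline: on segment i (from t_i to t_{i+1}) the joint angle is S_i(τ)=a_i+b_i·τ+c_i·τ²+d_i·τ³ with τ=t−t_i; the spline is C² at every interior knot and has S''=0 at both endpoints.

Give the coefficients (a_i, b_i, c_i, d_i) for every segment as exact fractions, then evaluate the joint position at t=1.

Δ: Δ0=-3, Δ1=4/3
row 1: diag=10, rhs=26; c'=3/10, d'=13/5
back: M1=13/5
M: M0=0, M1=13/5, M2=0
seg 0: a=5, c=M0/2=0, d=(M1−M0)/(6·2)=13/60, b=Δ0−h0·(2M0+M1)/6=-58/15
seg 1: a=-1, c=M1/2=13/10, d=(M2−M1)/(6·3)=-13/90, b=Δ1−h1·(2M1+M2)/6=-19/15
t_q=1 → seg 0, τ=1; S=5+-58/15·τ+0·τ²+13/60·τ³=27/20

  seg 0: a=5 b=-58/15 c=0 d=13/60
  seg 1: a=-1 b=-19/15 c=13/10 d=-13/90
S(1) = 27/20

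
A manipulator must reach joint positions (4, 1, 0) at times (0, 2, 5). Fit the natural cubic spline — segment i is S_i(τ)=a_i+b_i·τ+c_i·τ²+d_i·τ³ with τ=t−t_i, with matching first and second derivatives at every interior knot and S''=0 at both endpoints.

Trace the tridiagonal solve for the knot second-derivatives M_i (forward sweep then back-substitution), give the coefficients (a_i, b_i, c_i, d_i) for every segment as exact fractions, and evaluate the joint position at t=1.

Δ: Δ0=-3/2, Δ1=-1/3
row 1: diag=10, rhs=7; c'=3/10, d'=7/10
back: M1=7/10
M: M0=0, M1=7/10, M2=0
seg 0: a=4, c=M0/2=0, d=(M1−M0)/(6·2)=7/120, b=Δ0−h0·(2M0+M1)/6=-26/15
seg 1: a=1, c=M1/2=7/20, d=(M2−M1)/(6·3)=-7/180, b=Δ1−h1·(2M1+M2)/6=-31/30
t_q=1 → seg 0, τ=1; S=4+-26/15·τ+0·τ²+7/120·τ³=93/40

  seg 0: a=4 b=-26/15 c=0 d=7/120
  seg 1: a=1 b=-31/30 c=7/20 d=-7/180
S(1) = 93/40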